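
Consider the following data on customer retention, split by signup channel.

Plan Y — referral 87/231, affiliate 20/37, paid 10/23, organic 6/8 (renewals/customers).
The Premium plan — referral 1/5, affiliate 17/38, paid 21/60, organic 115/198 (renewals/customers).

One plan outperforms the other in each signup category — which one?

Referral: Plan Y 87/231 = 37.7%, the Premium plan 1/5 = 20.0% → Plan Y
Affiliate: Plan Y 20/37 = 54.1%, the Premium plan 17/38 = 44.7% → Plan Y
Paid: Plan Y 10/23 = 43.5%, the Premium plan 21/60 = 35.0% → Plan Y
Organic: Plan Y 6/8 = 75.0%, the Premium plan 115/198 = 58.1% → Plan Y
Plan Y has the higher rate in all 4 groups.

Plan Y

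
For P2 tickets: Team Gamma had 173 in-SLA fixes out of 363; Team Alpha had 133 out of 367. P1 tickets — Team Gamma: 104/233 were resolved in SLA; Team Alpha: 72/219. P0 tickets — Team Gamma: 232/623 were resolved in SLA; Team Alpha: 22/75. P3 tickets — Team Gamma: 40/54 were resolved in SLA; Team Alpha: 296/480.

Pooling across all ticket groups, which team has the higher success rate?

Team Alpha

P2: Team Gamma 173/363 = 47.7%, Team Alpha 133/367 = 36.2% → Team Gamma
P1: Team Gamma 104/233 = 44.6%, Team Alpha 72/219 = 32.9% → Team Gamma
P0: Team Gamma 232/623 = 37.2%, Team Alpha 22/75 = 29.3% → Team Gamma
P3: Team Gamma 40/54 = 74.1%, Team Alpha 296/480 = 61.7% → Team Gamma
Overall: Team Gamma 549/1273 = 43.1%, Team Alpha 523/1141 = 45.8% → Team Alpha
(Team Gamma wins every ticket group but Team Alpha wins overall — Team Gamma's tickets skew toward the low-rate P0 group.)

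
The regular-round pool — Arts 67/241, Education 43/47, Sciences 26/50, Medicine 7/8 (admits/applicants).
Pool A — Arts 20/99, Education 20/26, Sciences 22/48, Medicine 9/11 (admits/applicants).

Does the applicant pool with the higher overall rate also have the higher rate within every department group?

Yes

Arts: the regular-round pool 67/241 = 27.8%, Pool A 20/99 = 20.2% → the regular-round pool
Education: the regular-round pool 43/47 = 91.5%, Pool A 20/26 = 76.9% → the regular-round pool
Sciences: the regular-round pool 26/50 = 52.0%, Pool A 22/48 = 45.8% → the regular-round pool
Medicine: the regular-round pool 7/8 = 87.5%, Pool A 9/11 = 81.8% → the regular-round pool
Overall: the regular-round pool 143/346 = 41.3%, Pool A 71/184 = 38.6% → the regular-round pool
The regular-round pool wins overall and in every department group — no reversal.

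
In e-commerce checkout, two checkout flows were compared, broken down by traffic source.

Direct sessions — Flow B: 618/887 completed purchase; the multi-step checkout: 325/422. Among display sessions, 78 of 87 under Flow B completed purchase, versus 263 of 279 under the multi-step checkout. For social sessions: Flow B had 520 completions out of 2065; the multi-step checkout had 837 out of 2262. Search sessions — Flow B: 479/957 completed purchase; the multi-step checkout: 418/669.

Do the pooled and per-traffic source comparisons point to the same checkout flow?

Yes

Direct: Flow B 618/887 = 69.7%, the multi-step checkout 325/422 = 77.0% → the multi-step checkout
Display: Flow B 78/87 = 89.7%, the multi-step checkout 263/279 = 94.3% → the multi-step checkout
Social: Flow B 520/2065 = 25.2%, the multi-step checkout 837/2262 = 37.0% → the multi-step checkout
Search: Flow B 479/957 = 50.1%, the multi-step checkout 418/669 = 62.5% → the multi-step checkout
Overall: Flow B 1695/3996 = 42.4%, the multi-step checkout 1843/3632 = 50.7% → the multi-step checkout
The multi-step checkout wins overall and in every traffic group — no reversal.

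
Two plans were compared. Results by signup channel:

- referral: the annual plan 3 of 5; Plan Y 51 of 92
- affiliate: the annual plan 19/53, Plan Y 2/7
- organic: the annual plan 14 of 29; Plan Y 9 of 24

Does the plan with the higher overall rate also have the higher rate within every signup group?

Referral: the annual plan 3/5 = 60.0%, Plan Y 51/92 = 55.4% → the annual plan
Affiliate: the annual plan 19/53 = 35.8%, Plan Y 2/7 = 28.6% → the annual plan
Organic: the annual plan 14/29 = 48.3%, Plan Y 9/24 = 37.5% → the annual plan
Overall: the annual plan 36/87 = 41.4%, Plan Y 62/123 = 50.4% → Plan Y
The annual plan wins each signup group but Plan Y wins overall — the comparison reverses. The annual plan's customers skew toward affiliate, which has a lower base rate.

No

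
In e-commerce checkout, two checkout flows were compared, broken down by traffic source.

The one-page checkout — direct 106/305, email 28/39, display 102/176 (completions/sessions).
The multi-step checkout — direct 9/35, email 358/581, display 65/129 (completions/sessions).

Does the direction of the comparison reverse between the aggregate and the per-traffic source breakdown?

Yes

Direct: the one-page checkout 106/305 = 34.8%, the multi-step checkout 9/35 = 25.7% → the one-page checkout
Email: the one-page checkout 28/39 = 71.8%, the multi-step checkout 358/581 = 61.6% → the one-page checkout
Display: the one-page checkout 102/176 = 58.0%, the multi-step checkout 65/129 = 50.4% → the one-page checkout
Overall: the one-page checkout 236/520 = 45.4%, the multi-step checkout 432/745 = 58.0% → the multi-step checkout
The one-page checkout wins each traffic group but the multi-step checkout wins overall — the comparison reverses. The one-page checkout's sessions skew toward direct, which has a lower base rate.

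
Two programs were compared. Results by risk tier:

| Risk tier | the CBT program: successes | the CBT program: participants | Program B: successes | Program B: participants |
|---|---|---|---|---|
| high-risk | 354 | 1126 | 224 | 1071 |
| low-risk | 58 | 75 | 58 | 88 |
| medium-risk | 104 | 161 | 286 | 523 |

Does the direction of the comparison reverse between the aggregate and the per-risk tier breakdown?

No

High-risk: the CBT program 354/1126 = 31.4%, Program B 224/1071 = 20.9% → the CBT program
Low-risk: the CBT program 58/75 = 77.3%, Program B 58/88 = 65.9% → the CBT program
Medium-risk: the CBT program 104/161 = 64.6%, Program B 286/523 = 54.7% → the CBT program
Overall: the CBT program 516/1362 = 37.9%, Program B 568/1682 = 33.8% → the CBT program
The CBT program wins overall and in every risk group — no reversal.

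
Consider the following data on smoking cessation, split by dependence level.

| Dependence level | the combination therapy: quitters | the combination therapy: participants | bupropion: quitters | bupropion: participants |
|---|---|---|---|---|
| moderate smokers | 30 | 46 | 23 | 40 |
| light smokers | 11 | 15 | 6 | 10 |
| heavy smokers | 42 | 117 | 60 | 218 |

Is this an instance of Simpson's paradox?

Moderate smokers: the combination therapy 30/46 = 65.2%, bupropion 23/40 = 57.5% → the combination therapy
Light smokers: the combination therapy 11/15 = 73.3%, bupropion 6/10 = 60.0% → the combination therapy
Heavy smokers: the combination therapy 42/117 = 35.9%, bupropion 60/218 = 27.5% → the combination therapy
Overall: the combination therapy 83/178 = 46.6%, bupropion 89/268 = 33.2% → the combination therapy
The combination therapy wins overall and in every dependence group — no reversal.

No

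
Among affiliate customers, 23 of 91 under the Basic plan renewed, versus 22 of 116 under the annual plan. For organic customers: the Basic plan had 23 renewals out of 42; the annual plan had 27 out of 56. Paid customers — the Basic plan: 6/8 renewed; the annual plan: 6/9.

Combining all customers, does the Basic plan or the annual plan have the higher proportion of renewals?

Affiliate: the Basic plan 23/91 = 25.3%, the annual plan 22/116 = 19.0% → the Basic plan
Organic: the Basic plan 23/42 = 54.8%, the annual plan 27/56 = 48.2% → the Basic plan
Paid: the Basic plan 6/8 = 75.0%, the annual plan 6/9 = 66.7% → the Basic plan
Overall: the Basic plan 52/141 = 36.9%, the annual plan 55/181 = 30.4% → the Basic plan

the Basic plan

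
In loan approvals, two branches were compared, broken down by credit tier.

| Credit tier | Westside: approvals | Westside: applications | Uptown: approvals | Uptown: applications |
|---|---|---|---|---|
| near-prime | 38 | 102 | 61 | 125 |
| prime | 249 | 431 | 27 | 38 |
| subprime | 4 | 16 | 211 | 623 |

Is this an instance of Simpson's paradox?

Near-prime: Westside 38/102 = 37.3%, Uptown 61/125 = 48.8% → Uptown
Prime: Westside 249/431 = 57.8%, Uptown 27/38 = 71.1% → Uptown
Subprime: Westside 4/16 = 25.0%, Uptown 211/623 = 33.9% → Uptown
Overall: Westside 291/549 = 53.0%, Uptown 299/786 = 38.0% → Westside
Uptown wins each credit group but Westside wins overall — the comparison reverses. Uptown's applications skew toward subprime, which has a lower base rate.

Yes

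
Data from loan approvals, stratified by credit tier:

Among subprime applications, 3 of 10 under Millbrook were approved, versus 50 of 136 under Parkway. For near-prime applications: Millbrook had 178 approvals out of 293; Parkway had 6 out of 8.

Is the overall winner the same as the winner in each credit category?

Subprime: Millbrook 3/10 = 30.0%, Parkway 50/136 = 36.8% → Parkway
Near-prime: Millbrook 178/293 = 60.8%, Parkway 6/8 = 75.0% → Parkway
Overall: Millbrook 181/303 = 59.7%, Parkway 56/144 = 38.9% → Millbrook
Parkway wins each credit group but Millbrook wins overall — the comparison reverses. Parkway's applications skew toward subprime, which has a lower base rate.

No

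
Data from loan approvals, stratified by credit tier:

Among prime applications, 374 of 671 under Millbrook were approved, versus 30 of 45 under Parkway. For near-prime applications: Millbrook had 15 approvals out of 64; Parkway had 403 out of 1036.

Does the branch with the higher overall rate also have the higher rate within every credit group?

No

Prime: Millbrook 374/671 = 55.7%, Parkway 30/45 = 66.7% → Parkway
Near-prime: Millbrook 15/64 = 23.4%, Parkway 403/1036 = 38.9% → Parkway
Overall: Millbrook 389/735 = 52.9%, Parkway 433/1081 = 40.1% → Millbrook
Parkway wins each credit group but Millbrook wins overall — the comparison reverses. Parkway's applications skew toward near-prime, which has a lower base rate.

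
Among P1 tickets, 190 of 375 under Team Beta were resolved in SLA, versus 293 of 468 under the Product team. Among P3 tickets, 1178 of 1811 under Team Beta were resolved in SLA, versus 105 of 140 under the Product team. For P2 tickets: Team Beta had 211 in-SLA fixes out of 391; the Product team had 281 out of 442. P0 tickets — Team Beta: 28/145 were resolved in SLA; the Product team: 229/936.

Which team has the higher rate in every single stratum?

the Product team

P1: Team Beta 190/375 = 50.7%, the Product team 293/468 = 62.6% → the Product team
P3: Team Beta 1178/1811 = 65.0%, the Product team 105/140 = 75.0% → the Product team
P2: Team Beta 211/391 = 54.0%, the Product team 281/442 = 63.6% → the Product team
P0: Team Beta 28/145 = 19.3%, the Product team 229/936 = 24.5% → the Product team
The Product team has the higher rate in all 4 groups.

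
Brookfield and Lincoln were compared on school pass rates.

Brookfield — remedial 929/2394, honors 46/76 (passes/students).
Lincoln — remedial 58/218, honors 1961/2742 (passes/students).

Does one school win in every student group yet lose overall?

Remedial: Brookfield 929/2394 = 38.8%, Lincoln 58/218 = 26.6% → Brookfield
Honors: Brookfield 46/76 = 60.5%, Lincoln 1961/2742 = 71.5% → Lincoln
Overall: Brookfield 975/2470 = 39.5%, Lincoln 2019/2960 = 68.2% → Lincoln
Neither sweeps: Brookfield wins 1 of 2 groups, Lincoln wins 1. Lincoln wins overall but not every group — no Simpson reversal.

No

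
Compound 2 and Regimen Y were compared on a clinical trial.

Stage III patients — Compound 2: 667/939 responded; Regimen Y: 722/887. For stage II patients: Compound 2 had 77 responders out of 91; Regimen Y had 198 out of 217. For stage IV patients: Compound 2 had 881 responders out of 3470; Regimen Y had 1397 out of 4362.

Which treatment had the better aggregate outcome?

Stage III: Compound 2 667/939 = 71.0%, Regimen Y 722/887 = 81.4% → Regimen Y
Stage II: Compound 2 77/91 = 84.6%, Regimen Y 198/217 = 91.2% → Regimen Y
Stage IV: Compound 2 881/3470 = 25.4%, Regimen Y 1397/4362 = 32.0% → Regimen Y
Overall: Compound 2 1625/4500 = 36.1%, Regimen Y 2317/5466 = 42.4% → Regimen Y

Regimen Y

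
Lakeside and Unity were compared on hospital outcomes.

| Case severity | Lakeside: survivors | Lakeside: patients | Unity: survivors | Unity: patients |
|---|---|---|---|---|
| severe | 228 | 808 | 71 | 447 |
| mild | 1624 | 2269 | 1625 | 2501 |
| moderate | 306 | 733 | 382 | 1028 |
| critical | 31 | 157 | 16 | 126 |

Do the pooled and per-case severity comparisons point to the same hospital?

Yes

Severe: Lakeside 228/808 = 28.2%, Unity 71/447 = 15.9% → Lakeside
Mild: Lakeside 1624/2269 = 71.6%, Unity 1625/2501 = 65.0% → Lakeside
Moderate: Lakeside 306/733 = 41.7%, Unity 382/1028 = 37.2% → Lakeside
Critical: Lakeside 31/157 = 19.7%, Unity 16/126 = 12.7% → Lakeside
Overall: Lakeside 2189/3967 = 55.2%, Unity 2094/4102 = 51.0% → Lakeside
Lakeside wins overall and in every case group — no reversal.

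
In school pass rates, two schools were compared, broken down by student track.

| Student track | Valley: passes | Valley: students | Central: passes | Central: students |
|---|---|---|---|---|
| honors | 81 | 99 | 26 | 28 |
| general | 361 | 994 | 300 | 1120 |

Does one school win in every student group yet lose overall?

No

Honors: Valley 81/99 = 81.8%, Central 26/28 = 92.9% → Central
General: Valley 361/994 = 36.3%, Central 300/1120 = 26.8% → Valley
Overall: Valley 442/1093 = 40.4%, Central 326/1148 = 28.4% → Valley
Neither sweeps: Valley wins 1 of 2 groups, Central wins 1. Valley wins overall but not every group — no Simpson reversal.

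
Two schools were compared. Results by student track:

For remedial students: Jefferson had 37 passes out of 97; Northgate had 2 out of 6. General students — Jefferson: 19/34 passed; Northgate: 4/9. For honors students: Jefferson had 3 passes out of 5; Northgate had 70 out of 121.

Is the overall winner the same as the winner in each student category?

Remedial: Jefferson 37/97 = 38.1%, Northgate 2/6 = 33.3% → Jefferson
General: Jefferson 19/34 = 55.9%, Northgate 4/9 = 44.4% → Jefferson
Honors: Jefferson 3/5 = 60.0%, Northgate 70/121 = 57.9% → Jefferson
Overall: Jefferson 59/136 = 43.4%, Northgate 76/136 = 55.9% → Northgate
Jefferson wins each student group but Northgate wins overall — the comparison reverses. Jefferson's students skew toward remedial, which has a lower base rate.

No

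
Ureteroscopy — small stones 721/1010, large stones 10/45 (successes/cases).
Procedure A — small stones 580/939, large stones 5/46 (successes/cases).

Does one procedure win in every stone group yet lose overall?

Small stones: ureteroscopy 721/1010 = 71.4%, Procedure A 580/939 = 61.8% → ureteroscopy
Large stones: ureteroscopy 10/45 = 22.2%, Procedure A 5/46 = 10.9% → ureteroscopy
Overall: ureteroscopy 731/1055 = 69.3%, Procedure A 585/985 = 59.4% → ureteroscopy
Ureteroscopy wins overall and in every stone group — no reversal.

No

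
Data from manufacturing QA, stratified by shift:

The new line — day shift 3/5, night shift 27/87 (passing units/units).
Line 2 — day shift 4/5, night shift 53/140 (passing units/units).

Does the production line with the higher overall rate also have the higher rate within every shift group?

Day shift: the new line 3/5 = 60.0%, Line 2 4/5 = 80.0% → Line 2
Night shift: the new line 27/87 = 31.0%, Line 2 53/140 = 37.9% → Line 2
Overall: the new line 30/92 = 32.6%, Line 2 57/145 = 39.3% → Line 2
Line 2 wins overall and in every shift group — no reversal.

Yes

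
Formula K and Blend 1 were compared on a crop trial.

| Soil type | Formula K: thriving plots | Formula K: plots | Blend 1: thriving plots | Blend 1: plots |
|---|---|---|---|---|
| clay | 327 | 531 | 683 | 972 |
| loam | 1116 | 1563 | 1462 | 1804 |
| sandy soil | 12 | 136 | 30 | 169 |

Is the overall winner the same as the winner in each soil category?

Clay: Formula K 327/531 = 61.6%, Blend 1 683/972 = 70.3% → Blend 1
Loam: Formula K 1116/1563 = 71.4%, Blend 1 1462/1804 = 81.0% → Blend 1
Sandy soil: Formula K 12/136 = 8.8%, Blend 1 30/169 = 17.8% → Blend 1
Overall: Formula K 1455/2230 = 65.2%, Blend 1 2175/2945 = 73.9% → Blend 1
Blend 1 wins overall and in every soil group — no reversal.

Yes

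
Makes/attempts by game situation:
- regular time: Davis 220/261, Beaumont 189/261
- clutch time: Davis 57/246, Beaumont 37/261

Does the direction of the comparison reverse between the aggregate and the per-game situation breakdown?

No

Regular time: Davis 220/261 = 84.3%, Beaumont 189/261 = 72.4% → Davis
Clutch time: Davis 57/246 = 23.2%, Beaumont 37/261 = 14.2% → Davis
Overall: Davis 277/507 = 54.6%, Beaumont 226/522 = 43.3% → Davis
Davis wins overall and in every game group — no reversal.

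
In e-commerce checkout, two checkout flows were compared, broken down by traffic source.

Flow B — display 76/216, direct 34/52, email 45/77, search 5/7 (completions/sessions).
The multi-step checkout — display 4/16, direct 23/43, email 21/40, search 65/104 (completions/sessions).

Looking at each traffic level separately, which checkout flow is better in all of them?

Display: Flow B 76/216 = 35.2%, the multi-step checkout 4/16 = 25.0% → Flow B
Direct: Flow B 34/52 = 65.4%, the multi-step checkout 23/43 = 53.5% → Flow B
Email: Flow B 45/77 = 58.4%, the multi-step checkout 21/40 = 52.5% → Flow B
Search: Flow B 5/7 = 71.4%, the multi-step checkout 65/104 = 62.5% → Flow B
Flow B has the higher rate in all 4 groups.

Flow B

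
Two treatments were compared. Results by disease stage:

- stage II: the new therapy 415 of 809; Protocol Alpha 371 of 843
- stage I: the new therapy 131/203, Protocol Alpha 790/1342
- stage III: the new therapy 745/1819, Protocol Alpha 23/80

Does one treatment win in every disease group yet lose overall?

Stage II: the new therapy 415/809 = 51.3%, Protocol Alpha 371/843 = 44.0% → the new therapy
Stage I: the new therapy 131/203 = 64.5%, Protocol Alpha 790/1342 = 58.9% → the new therapy
Stage III: the new therapy 745/1819 = 41.0%, Protocol Alpha 23/80 = 28.8% → the new therapy
Overall: the new therapy 1291/2831 = 45.6%, Protocol Alpha 1184/2265 = 52.3% → Protocol Alpha
The new therapy wins each disease group but Protocol Alpha wins overall — the comparison reverses. The new therapy's patients skew toward stage III, which has a lower base rate.

Yes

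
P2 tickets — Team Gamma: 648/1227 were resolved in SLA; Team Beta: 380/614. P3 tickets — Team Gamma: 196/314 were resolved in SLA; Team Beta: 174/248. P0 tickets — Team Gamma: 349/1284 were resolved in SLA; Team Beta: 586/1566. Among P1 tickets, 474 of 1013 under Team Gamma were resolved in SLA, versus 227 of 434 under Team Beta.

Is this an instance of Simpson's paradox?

No

P2: Team Gamma 648/1227 = 52.8%, Team Beta 380/614 = 61.9% → Team Beta
P3: Team Gamma 196/314 = 62.4%, Team Beta 174/248 = 70.2% → Team Beta
P0: Team Gamma 349/1284 = 27.2%, Team Beta 586/1566 = 37.4% → Team Beta
P1: Team Gamma 474/1013 = 46.8%, Team Beta 227/434 = 52.3% → Team Beta
Overall: Team Gamma 1667/3838 = 43.4%, Team Beta 1367/2862 = 47.8% → Team Beta
Team Beta wins overall and in every ticket group — no reversal.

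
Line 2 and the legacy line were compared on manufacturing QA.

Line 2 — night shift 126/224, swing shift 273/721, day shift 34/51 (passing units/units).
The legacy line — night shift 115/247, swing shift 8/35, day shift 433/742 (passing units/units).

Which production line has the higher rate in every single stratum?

Night shift: Line 2 126/224 = 56.2%, the legacy line 115/247 = 46.6% → Line 2
Swing shift: Line 2 273/721 = 37.9%, the legacy line 8/35 = 22.9% → Line 2
Day shift: Line 2 34/51 = 66.7%, the legacy line 433/742 = 58.4% → Line 2
Line 2 has the higher rate in all 3 groups.

Line 2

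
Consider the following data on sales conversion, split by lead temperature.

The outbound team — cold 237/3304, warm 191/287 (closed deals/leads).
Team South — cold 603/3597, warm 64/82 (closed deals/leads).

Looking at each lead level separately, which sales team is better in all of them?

Team South

Cold: the outbound team 237/3304 = 7.2%, Team South 603/3597 = 16.8% → Team South
Warm: the outbound team 191/287 = 66.6%, Team South 64/82 = 78.0% → Team South
Team South has the higher rate in both groups.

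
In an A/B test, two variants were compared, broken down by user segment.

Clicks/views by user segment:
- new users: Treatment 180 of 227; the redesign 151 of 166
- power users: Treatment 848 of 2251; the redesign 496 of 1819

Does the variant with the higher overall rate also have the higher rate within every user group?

No

New users: Treatment 180/227 = 79.3%, the redesign 151/166 = 91.0% → the redesign
Power users: Treatment 848/2251 = 37.7%, the redesign 496/1819 = 27.3% → Treatment
Overall: Treatment 1028/2478 = 41.5%, the redesign 647/1985 = 32.6% → Treatment
Neither sweeps: Treatment wins 1 of 2 groups, the redesign wins 1. Treatment wins overall but not every group — no Simpson reversal.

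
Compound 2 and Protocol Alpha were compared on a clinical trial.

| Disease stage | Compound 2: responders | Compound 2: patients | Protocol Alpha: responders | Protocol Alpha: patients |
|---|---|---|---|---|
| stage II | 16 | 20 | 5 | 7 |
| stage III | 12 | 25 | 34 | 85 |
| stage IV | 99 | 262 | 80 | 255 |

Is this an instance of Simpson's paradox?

No

Stage II: Compound 2 16/20 = 80.0%, Protocol Alpha 5/7 = 71.4% → Compound 2
Stage III: Compound 2 12/25 = 48.0%, Protocol Alpha 34/85 = 40.0% → Compound 2
Stage IV: Compound 2 99/262 = 37.8%, Protocol Alpha 80/255 = 31.4% → Compound 2
Overall: Compound 2 127/307 = 41.4%, Protocol Alpha 119/347 = 34.3% → Compound 2
Compound 2 wins overall and in every disease group — no reversal.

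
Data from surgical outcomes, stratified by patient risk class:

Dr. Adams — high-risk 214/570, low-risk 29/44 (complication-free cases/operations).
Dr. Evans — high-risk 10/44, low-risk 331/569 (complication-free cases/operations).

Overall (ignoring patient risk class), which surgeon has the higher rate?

High-risk: Dr. Adams 214/570 = 37.5%, Dr. Evans 10/44 = 22.7% → Dr. Adams
Low-risk: Dr. Adams 29/44 = 65.9%, Dr. Evans 331/569 = 58.2% → Dr. Adams
Overall: Dr. Adams 243/614 = 39.6%, Dr. Evans 341/613 = 55.6% → Dr. Evans
(Dr. Adams wins every patient risk group but Dr. Evans wins overall — Dr. Adams's operations skew toward the low-rate high-risk group.)

Dr. Evans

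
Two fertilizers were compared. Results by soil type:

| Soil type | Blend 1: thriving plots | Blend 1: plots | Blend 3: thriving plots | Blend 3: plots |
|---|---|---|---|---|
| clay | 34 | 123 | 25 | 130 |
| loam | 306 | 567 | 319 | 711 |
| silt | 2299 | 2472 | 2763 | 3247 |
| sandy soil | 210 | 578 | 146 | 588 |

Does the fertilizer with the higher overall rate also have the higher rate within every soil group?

Yes

Clay: Blend 1 34/123 = 27.6%, Blend 3 25/130 = 19.2% → Blend 1
Loam: Blend 1 306/567 = 54.0%, Blend 3 319/711 = 44.9% → Blend 1
Silt: Blend 1 2299/2472 = 93.0%, Blend 3 2763/3247 = 85.1% → Blend 1
Sandy soil: Blend 1 210/578 = 36.3%, Blend 3 146/588 = 24.8% → Blend 1
Overall: Blend 1 2849/3740 = 76.2%, Blend 3 3253/4676 = 69.6% → Blend 1
Blend 1 wins overall and in every soil group — no reversal.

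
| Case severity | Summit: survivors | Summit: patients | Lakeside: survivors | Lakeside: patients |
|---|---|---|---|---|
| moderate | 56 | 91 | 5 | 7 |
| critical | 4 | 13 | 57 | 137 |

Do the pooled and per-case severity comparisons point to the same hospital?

Moderate: Summit 56/91 = 61.5%, Lakeside 5/7 = 71.4% → Lakeside
Critical: Summit 4/13 = 30.8%, Lakeside 57/137 = 41.6% → Lakeside
Overall: Summit 60/104 = 57.7%, Lakeside 62/144 = 43.1% → Summit
Lakeside wins each case group but Summit wins overall — the comparison reverses. Lakeside's patients skew toward critical, which has a lower base rate.

No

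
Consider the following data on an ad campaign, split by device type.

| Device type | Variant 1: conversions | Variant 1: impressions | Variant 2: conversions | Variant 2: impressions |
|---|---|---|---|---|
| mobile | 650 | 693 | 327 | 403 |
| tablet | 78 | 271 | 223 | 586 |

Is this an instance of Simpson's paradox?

Mobile: Variant 1 650/693 = 93.8%, Variant 2 327/403 = 81.1% → Variant 1
Tablet: Variant 1 78/271 = 28.8%, Variant 2 223/586 = 38.1% → Variant 2
Overall: Variant 1 728/964 = 75.5%, Variant 2 550/989 = 55.6% → Variant 1
Neither sweeps: Variant 1 wins 1 of 2 groups, Variant 2 wins 1. Variant 1 wins overall but not every group — no Simpson reversal.

No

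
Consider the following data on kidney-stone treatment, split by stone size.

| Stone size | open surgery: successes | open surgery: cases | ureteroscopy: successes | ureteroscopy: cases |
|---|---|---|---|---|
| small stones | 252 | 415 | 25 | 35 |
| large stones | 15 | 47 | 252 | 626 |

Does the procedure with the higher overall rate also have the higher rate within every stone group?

No

Small stones: open surgery 252/415 = 60.7%, ureteroscopy 25/35 = 71.4% → ureteroscopy
Large stones: open surgery 15/47 = 31.9%, ureteroscopy 252/626 = 40.3% → ureteroscopy
Overall: open surgery 267/462 = 57.8%, ureteroscopy 277/661 = 41.9% → open surgery
Ureteroscopy wins each stone group but open surgery wins overall — the comparison reverses. Ureteroscopy's cases skew toward large stones, which has a lower base rate.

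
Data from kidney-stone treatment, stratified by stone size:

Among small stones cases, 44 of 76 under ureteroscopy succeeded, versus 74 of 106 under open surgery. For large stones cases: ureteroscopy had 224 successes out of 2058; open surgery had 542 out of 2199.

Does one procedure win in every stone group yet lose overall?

No

Small stones: ureteroscopy 44/76 = 57.9%, open surgery 74/106 = 69.8% → open surgery
Large stones: ureteroscopy 224/2058 = 10.9%, open surgery 542/2199 = 24.6% → open surgery
Overall: ureteroscopy 268/2134 = 12.6%, open surgery 616/2305 = 26.7% → open surgery
Open surgery wins overall and in every stone group — no reversal.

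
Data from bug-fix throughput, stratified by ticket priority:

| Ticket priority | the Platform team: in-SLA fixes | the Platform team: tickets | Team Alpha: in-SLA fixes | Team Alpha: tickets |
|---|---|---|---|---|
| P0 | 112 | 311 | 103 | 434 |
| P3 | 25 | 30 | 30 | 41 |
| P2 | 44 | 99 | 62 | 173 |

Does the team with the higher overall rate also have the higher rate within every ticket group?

P0: the Platform team 112/311 = 36.0%, Team Alpha 103/434 = 23.7% → the Platform team
P3: the Platform team 25/30 = 83.3%, Team Alpha 30/41 = 73.2% → the Platform team
P2: the Platform team 44/99 = 44.4%, Team Alpha 62/173 = 35.8% → the Platform team
Overall: the Platform team 181/440 = 41.1%, Team Alpha 195/648 = 30.1% → the Platform team
The Platform team wins overall and in every ticket group — no reversal.

Yes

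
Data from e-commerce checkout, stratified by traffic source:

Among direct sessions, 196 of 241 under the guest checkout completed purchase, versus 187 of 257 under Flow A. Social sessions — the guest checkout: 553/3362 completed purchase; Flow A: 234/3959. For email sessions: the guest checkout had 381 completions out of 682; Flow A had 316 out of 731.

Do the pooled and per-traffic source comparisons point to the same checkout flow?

Yes

Direct: the guest checkout 196/241 = 81.3%, Flow A 187/257 = 72.8% → the guest checkout
Social: the guest checkout 553/3362 = 16.4%, Flow A 234/3959 = 5.9% → the guest checkout
Email: the guest checkout 381/682 = 55.9%, Flow A 316/731 = 43.2% → the guest checkout
Overall: the guest checkout 1130/4285 = 26.4%, Flow A 737/4947 = 14.9% → the guest checkout
The guest checkout wins overall and in every traffic group — no reversal.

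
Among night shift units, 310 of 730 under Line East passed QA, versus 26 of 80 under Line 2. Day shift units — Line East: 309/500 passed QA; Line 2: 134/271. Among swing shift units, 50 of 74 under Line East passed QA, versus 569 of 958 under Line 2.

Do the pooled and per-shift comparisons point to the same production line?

No

Night shift: Line East 310/730 = 42.5%, Line 2 26/80 = 32.5% → Line East
Day shift: Line East 309/500 = 61.8%, Line 2 134/271 = 49.4% → Line East
Swing shift: Line East 50/74 = 67.6%, Line 2 569/958 = 59.4% → Line East
Overall: Line East 669/1304 = 51.3%, Line 2 729/1309 = 55.7% → Line 2
Line East wins each shift group but Line 2 wins overall — the comparison reverses. Line East's units skew toward night shift, which has a lower base rate.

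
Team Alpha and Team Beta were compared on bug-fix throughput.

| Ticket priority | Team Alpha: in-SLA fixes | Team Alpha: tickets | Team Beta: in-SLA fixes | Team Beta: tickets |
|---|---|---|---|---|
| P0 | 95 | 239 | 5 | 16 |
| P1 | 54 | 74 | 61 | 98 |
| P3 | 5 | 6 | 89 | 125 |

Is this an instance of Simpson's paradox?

Yes

P0: Team Alpha 95/239 = 39.7%, Team Beta 5/16 = 31.2% → Team Alpha
P1: Team Alpha 54/74 = 73.0%, Team Beta 61/98 = 62.2% → Team Alpha
P3: Team Alpha 5/6 = 83.3%, Team Beta 89/125 = 71.2% → Team Alpha
Overall: Team Alpha 154/319 = 48.3%, Team Beta 155/239 = 64.9% → Team Beta
Team Alpha wins each ticket group but Team Beta wins overall — the comparison reverses. Team Alpha's tickets skew toward P0, which has a lower base rate.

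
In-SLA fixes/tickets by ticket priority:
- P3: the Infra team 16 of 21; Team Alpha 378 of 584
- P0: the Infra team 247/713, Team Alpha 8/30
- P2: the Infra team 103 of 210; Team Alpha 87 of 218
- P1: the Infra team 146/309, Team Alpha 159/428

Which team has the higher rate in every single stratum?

P3: the Infra team 16/21 = 76.2%, Team Alpha 378/584 = 64.7% → the Infra team
P0: the Infra team 247/713 = 34.6%, Team Alpha 8/30 = 26.7% → the Infra team
P2: the Infra team 103/210 = 49.0%, Team Alpha 87/218 = 39.9% → the Infra team
P1: the Infra team 146/309 = 47.2%, Team Alpha 159/428 = 37.1% → the Infra team
The Infra team has the higher rate in all 4 groups.

the Infra team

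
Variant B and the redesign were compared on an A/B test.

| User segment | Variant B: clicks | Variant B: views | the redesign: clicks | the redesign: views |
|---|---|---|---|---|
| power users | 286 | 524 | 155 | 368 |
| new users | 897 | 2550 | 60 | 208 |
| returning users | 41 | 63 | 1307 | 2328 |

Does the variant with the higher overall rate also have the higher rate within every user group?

No

Power users: Variant B 286/524 = 54.6%, the redesign 155/368 = 42.1% → Variant B
New users: Variant B 897/2550 = 35.2%, the redesign 60/208 = 28.8% → Variant B
Returning users: Variant B 41/63 = 65.1%, the redesign 1307/2328 = 56.1% → Variant B
Overall: Variant B 1224/3137 = 39.0%, the redesign 1522/2904 = 52.4% → the redesign
Variant B wins each user group but the redesign wins overall — the comparison reverses. Variant B's views skew toward new users, which has a lower base rate.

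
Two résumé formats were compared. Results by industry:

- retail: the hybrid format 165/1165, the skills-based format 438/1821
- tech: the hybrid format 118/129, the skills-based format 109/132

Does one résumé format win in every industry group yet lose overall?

No

Retail: the hybrid format 165/1165 = 14.2%, the skills-based format 438/1821 = 24.1% → the skills-based format
Tech: the hybrid format 118/129 = 91.5%, the skills-based format 109/132 = 82.6% → the hybrid format
Overall: the hybrid format 283/1294 = 21.9%, the skills-based format 547/1953 = 28.0% → the skills-based format
Neither sweeps: the hybrid format wins 1 of 2 groups, the skills-based format wins 1. The skills-based format wins overall but not every group — no Simpson reversal.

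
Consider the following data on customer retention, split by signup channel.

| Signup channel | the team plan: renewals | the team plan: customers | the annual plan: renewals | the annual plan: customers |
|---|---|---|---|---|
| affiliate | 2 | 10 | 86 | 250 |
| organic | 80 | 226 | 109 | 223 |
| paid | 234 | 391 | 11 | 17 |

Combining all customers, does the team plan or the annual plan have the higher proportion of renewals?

Affiliate: the team plan 2/10 = 20.0%, the annual plan 86/250 = 34.4% → the annual plan
Organic: the team plan 80/226 = 35.4%, the annual plan 109/223 = 48.9% → the annual plan
Paid: the team plan 234/391 = 59.8%, the annual plan 11/17 = 64.7% → the annual plan
Overall: the team plan 316/627 = 50.4%, the annual plan 206/490 = 42.0% → the team plan
(The annual plan wins every signup group but the team plan wins overall — the annual plan's customers skew toward the low-rate affiliate group.)

the team plan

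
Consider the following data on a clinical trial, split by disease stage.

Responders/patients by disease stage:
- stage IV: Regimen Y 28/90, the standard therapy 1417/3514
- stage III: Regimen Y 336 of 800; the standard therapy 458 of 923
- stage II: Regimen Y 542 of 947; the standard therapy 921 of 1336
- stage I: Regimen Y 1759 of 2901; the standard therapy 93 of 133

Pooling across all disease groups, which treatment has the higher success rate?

Regimen Y

Stage IV: Regimen Y 28/90 = 31.1%, the standard therapy 1417/3514 = 40.3% → the standard therapy
Stage III: Regimen Y 336/800 = 42.0%, the standard therapy 458/923 = 49.6% → the standard therapy
Stage II: Regimen Y 542/947 = 57.2%, the standard therapy 921/1336 = 68.9% → the standard therapy
Stage I: Regimen Y 1759/2901 = 60.6%, the standard therapy 93/133 = 69.9% → the standard therapy
Overall: Regimen Y 2665/4738 = 56.2%, the standard therapy 2889/5906 = 48.9% → Regimen Y
(The standard therapy wins every disease group but Regimen Y wins overall — the standard therapy's patients skew toward the low-rate stage IV group.)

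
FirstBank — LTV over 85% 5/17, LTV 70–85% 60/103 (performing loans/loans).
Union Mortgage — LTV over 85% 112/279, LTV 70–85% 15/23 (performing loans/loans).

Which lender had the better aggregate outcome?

LTV over 85%: FirstBank 5/17 = 29.4%, Union Mortgage 112/279 = 40.1% → Union Mortgage
LTV 70–85%: FirstBank 60/103 = 58.3%, Union Mortgage 15/23 = 65.2% → Union Mortgage
Overall: FirstBank 65/120 = 54.2%, Union Mortgage 127/302 = 42.1% → FirstBank
(Union Mortgage wins every loan-to-value group but FirstBank wins overall — Union Mortgage's loans skew toward the low-rate LTV over 85% group.)

FirstBank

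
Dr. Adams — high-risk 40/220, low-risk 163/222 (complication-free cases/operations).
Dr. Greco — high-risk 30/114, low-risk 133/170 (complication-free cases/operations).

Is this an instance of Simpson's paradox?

No

High-risk: Dr. Adams 40/220 = 18.2%, Dr. Greco 30/114 = 26.3% → Dr. Greco
Low-risk: Dr. Adams 163/222 = 73.4%, Dr. Greco 133/170 = 78.2% → Dr. Greco
Overall: Dr. Adams 203/442 = 45.9%, Dr. Greco 163/284 = 57.4% → Dr. Greco
Dr. Greco wins overall and in every patient risk group — no reversal.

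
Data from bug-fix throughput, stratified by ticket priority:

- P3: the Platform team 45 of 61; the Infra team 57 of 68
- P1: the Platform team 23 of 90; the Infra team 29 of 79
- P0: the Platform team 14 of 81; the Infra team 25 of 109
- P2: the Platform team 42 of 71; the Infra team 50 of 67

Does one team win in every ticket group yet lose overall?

P3: the Platform team 45/61 = 73.8%, the Infra team 57/68 = 83.8% → the Infra team
P1: the Platform team 23/90 = 25.6%, the Infra team 29/79 = 36.7% → the Infra team
P0: the Platform team 14/81 = 17.3%, the Infra team 25/109 = 22.9% → the Infra team
P2: the Platform team 42/71 = 59.2%, the Infra team 50/67 = 74.6% → the Infra team
Overall: the Platform team 124/303 = 40.9%, the Infra team 161/323 = 49.8% → the Infra team
The Infra team wins overall and in every ticket group — no reversal.

No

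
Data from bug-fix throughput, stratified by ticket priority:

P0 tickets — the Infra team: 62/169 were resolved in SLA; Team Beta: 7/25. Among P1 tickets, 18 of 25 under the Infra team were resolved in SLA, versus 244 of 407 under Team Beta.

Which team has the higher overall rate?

Team Beta

P0: the Infra team 62/169 = 36.7%, Team Beta 7/25 = 28.0% → the Infra team
P1: the Infra team 18/25 = 72.0%, Team Beta 244/407 = 60.0% → the Infra team
Overall: the Infra team 80/194 = 41.2%, Team Beta 251/432 = 58.1% → Team Beta
(The Infra team wins every ticket group but Team Beta wins overall — the Infra team's tickets skew toward the low-rate P0 group.)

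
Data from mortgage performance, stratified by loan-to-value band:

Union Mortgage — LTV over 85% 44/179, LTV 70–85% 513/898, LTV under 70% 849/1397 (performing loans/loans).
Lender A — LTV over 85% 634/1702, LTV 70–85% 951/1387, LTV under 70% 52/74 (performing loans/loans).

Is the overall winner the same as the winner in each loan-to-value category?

LTV over 85%: Union Mortgage 44/179 = 24.6%, Lender A 634/1702 = 37.3% → Lender A
LTV 70–85%: Union Mortgage 513/898 = 57.1%, Lender A 951/1387 = 68.6% → Lender A
LTV under 70%: Union Mortgage 849/1397 = 60.8%, Lender A 52/74 = 70.3% → Lender A
Overall: Union Mortgage 1406/2474 = 56.8%, Lender A 1637/3163 = 51.8% → Union Mortgage
Lender A wins each loan-to-value group but Union Mortgage wins overall — the comparison reverses. Lender A's loans skew toward LTV over 85%, which has a lower base rate.

No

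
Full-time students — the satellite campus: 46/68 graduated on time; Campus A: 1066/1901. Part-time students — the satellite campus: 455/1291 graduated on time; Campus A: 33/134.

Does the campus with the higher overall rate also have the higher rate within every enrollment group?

Full-time: the satellite campus 46/68 = 67.6%, Campus A 1066/1901 = 56.1% → the satellite campus
Part-time: the satellite campus 455/1291 = 35.2%, Campus A 33/134 = 24.6% → the satellite campus
Overall: the satellite campus 501/1359 = 36.9%, Campus A 1099/2035 = 54.0% → Campus A
The satellite campus wins each enrollment group but Campus A wins overall — the comparison reverses. The satellite campus's students skew toward part-time, which has a lower base rate.

No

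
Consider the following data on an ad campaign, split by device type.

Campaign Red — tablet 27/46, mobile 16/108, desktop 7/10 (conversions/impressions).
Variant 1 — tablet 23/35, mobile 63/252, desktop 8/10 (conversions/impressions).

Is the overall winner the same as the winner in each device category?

Yes

Tablet: Campaign Red 27/46 = 58.7%, Variant 1 23/35 = 65.7% → Variant 1
Mobile: Campaign Red 16/108 = 14.8%, Variant 1 63/252 = 25.0% → Variant 1
Desktop: Campaign Red 7/10 = 70.0%, Variant 1 8/10 = 80.0% → Variant 1
Overall: Campaign Red 50/164 = 30.5%, Variant 1 94/297 = 31.6% → Variant 1
Variant 1 wins overall and in every device group — no reversal.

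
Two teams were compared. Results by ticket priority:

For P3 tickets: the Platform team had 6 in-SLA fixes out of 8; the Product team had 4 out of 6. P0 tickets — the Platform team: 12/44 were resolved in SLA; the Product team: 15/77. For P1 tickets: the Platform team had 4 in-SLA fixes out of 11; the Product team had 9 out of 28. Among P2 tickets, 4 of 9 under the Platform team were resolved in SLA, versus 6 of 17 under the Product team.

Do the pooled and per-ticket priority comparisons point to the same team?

Yes

P3: the Platform team 6/8 = 75.0%, the Product team 4/6 = 66.7% → the Platform team
P0: the Platform team 12/44 = 27.3%, the Product team 15/77 = 19.5% → the Platform team
P1: the Platform team 4/11 = 36.4%, the Product team 9/28 = 32.1% → the Platform team
P2: the Platform team 4/9 = 44.4%, the Product team 6/17 = 35.3% → the Platform team
Overall: the Platform team 26/72 = 36.1%, the Product team 34/128 = 26.6% → the Platform team
The Platform team wins overall and in every ticket group — no reversal.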